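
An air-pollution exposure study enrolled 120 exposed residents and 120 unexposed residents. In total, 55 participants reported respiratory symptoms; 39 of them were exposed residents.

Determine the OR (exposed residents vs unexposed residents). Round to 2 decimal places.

exposed residents without the outcome: 120 − 39 = 81
unexposed residents with the outcome: 55 − 39 = 16
unexposed residents without the outcome: 120 − 16 = 104
odds, exposed residents = 39/81 = 0.4815
odds, unexposed residents = 16/104 = 0.1538
OR = 0.4815 / 0.1538 = 3.13

OR: 3.13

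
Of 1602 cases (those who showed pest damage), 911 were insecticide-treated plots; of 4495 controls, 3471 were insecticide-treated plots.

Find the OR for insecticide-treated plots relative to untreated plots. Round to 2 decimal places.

OR = (911 × 1024) / (3471 × 691) = 932864/2398461 ≈ 0.39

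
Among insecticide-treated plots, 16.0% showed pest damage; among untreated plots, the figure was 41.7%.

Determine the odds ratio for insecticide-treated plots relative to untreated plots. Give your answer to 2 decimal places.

odds, insecticide-treated plots = 0.1600/0.8400 = 0.1905
odds, untreated plots = 0.4170/0.5830 = 0.7153
OR = 0.1905 / 0.7153 = 0.27

OR = 0.27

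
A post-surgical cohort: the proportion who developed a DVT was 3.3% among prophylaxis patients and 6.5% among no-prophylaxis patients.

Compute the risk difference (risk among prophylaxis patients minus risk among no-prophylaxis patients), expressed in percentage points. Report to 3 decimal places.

RD = -3.200

risk difference = 0.03300 − 0.06500 = -0.03200 → -3.200 percentage points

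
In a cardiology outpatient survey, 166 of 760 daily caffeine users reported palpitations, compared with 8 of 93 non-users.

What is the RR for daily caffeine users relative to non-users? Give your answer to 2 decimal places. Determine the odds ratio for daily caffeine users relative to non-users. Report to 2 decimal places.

risk, daily caffeine users = 166/760 = 0.2184
risk, non-users = 8/93 = 0.0860
RR = 0.2184 / 0.0860 = 2.54
odds, daily caffeine users = 166/594 = 0.2795
odds, non-users = 8/85 = 0.0941
OR = 0.2795 / 0.0941 = 2.97

RR = 2.54; OR = 2.97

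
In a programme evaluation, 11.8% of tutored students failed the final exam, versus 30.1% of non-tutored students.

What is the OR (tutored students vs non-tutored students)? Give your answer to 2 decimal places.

odds, tutored students = 0.1180/0.8820 = 0.1338
odds, non-tutored students = 0.3010/0.6990 = 0.4306
OR = 0.1338 / 0.4306 = 0.31

0.31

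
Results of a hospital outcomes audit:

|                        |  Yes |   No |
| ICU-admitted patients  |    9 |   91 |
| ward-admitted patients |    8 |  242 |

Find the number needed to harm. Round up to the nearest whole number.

18

risk, ICU-admitted patients = 9/100 = 0.090000
risk, ward-admitted patients = 8/250 = 0.032000
absolute risk difference = 0.058000
1 / 0.058000 = 17.241 → round up → 18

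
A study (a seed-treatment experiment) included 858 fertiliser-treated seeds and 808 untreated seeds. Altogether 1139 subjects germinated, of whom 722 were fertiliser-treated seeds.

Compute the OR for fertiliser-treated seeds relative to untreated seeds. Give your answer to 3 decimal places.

OR = 4.978

fertiliser-treated seeds without the outcome: 858 − 722 = 136
untreated seeds with the outcome: 1139 − 722 = 417
untreated seeds without the outcome: 808 − 417 = 391
odds, fertiliser-treated seeds = 722/136 = 5.3088
odds, untreated seeds = 417/391 = 1.0665
OR = 5.3088 / 1.0665 = 4.978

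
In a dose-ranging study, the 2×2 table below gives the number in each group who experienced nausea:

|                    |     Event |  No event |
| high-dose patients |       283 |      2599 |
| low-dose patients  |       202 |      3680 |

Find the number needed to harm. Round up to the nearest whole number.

risk, high-dose patients = 283/2882 = 0.098196
risk, low-dose patients = 202/3882 = 0.052035
absolute risk difference = 0.046161
1 / 0.046161 = 21.663 → round up → 22

NNH: 22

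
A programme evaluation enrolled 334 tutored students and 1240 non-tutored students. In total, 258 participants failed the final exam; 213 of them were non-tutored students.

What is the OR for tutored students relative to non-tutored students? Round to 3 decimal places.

0.751

tutored students with the outcome: 258 − 213 = 45
tutored students without the outcome: 334 − 45 = 289
non-tutored students without the outcome: 1240 − 213 = 1027
OR = (45 × 1027) / (289 × 213) = 46215/61557 ≈ 0.751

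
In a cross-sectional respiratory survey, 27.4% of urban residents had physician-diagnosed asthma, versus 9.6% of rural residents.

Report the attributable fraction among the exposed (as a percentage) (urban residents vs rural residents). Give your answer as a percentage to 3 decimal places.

AR% = (0.2740 − 0.0960) / 0.2740 = 0.6496 → 64.964%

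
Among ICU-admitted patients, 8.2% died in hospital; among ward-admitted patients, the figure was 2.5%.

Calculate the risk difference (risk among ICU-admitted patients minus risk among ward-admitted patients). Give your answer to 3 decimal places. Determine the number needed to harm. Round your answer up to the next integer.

risk difference = 0.08200 − 0.02500 = 0.057
absolute risk difference = 0.057000
1 / 0.057000 = 17.544 → round up → 18

RD = 0.057; NNH = 18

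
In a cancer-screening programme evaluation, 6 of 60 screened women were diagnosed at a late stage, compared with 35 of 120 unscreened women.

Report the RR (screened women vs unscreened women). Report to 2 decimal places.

risk, screened women = 6/60 = 0.1000
risk, unscreened women = 35/120 = 0.2917
RR = 0.1000 / 0.2917 = 0.34

RR = 0.34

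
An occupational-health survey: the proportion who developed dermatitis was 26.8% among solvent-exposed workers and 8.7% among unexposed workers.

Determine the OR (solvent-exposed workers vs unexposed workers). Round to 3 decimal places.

odds, solvent-exposed workers = 0.2680/0.7320 = 0.3661
odds, unexposed workers = 0.0870/0.9130 = 0.0953
OR = 0.3661 / 0.0953 = 3.842

OR = 3.842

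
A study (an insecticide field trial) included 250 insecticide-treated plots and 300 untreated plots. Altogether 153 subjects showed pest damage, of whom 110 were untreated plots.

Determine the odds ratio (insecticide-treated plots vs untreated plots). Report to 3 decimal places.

insecticide-treated plots with the outcome: 153 − 110 = 43
insecticide-treated plots without the outcome: 250 − 43 = 207
untreated plots without the outcome: 300 − 110 = 190
OR = (43 × 190) / (207 × 110) = 8170/22770 ≈ 0.359

0.359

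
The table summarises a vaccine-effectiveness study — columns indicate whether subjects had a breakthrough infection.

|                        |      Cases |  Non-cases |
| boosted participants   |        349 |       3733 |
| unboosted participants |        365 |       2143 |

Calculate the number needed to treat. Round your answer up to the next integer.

risk, boosted participants = 349/4082 = 0.085497
risk, unboosted participants = 365/2508 = 0.145534
absolute risk difference = 0.060037
1 / 0.060037 = 16.656 → round up → 17

17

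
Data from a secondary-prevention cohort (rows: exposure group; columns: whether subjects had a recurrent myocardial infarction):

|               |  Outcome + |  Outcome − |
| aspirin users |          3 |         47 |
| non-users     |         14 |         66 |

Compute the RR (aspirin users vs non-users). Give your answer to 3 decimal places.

risk, aspirin users = 3/50 = 0.0600
risk, non-users = 14/80 = 0.1750
RR = 0.0600 / 0.1750 = 0.343

0.343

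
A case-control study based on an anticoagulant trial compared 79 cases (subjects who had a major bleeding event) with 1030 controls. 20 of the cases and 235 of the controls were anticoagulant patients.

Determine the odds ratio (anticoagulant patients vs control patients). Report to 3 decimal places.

odds, anticoagulant patients = 20/235 = 0.0851
odds, control patients = 59/795 = 0.0742
OR = 0.0851 / 0.0742 = 1.147

OR ≈ 1.147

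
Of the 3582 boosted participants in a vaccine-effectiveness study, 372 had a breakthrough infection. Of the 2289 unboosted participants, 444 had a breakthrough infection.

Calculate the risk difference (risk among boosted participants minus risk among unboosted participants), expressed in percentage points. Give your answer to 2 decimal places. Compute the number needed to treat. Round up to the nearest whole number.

RD = -9.01; NNT = 12

risk, boosted participants = 372/3582 = 0.1039
risk, unboosted participants = 444/2289 = 0.1940
risk difference = 0.1039 − 0.1940 = -0.0901 → -9.01 percentage points
absolute risk difference = 0.090119
1 / 0.090119 = 11.096 → round up → 12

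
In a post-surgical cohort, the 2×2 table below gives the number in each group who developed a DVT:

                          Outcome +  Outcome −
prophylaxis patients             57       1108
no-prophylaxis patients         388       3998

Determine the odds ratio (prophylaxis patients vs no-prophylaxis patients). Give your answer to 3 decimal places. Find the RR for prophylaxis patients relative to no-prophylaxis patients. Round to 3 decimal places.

OR = (57 × 3998) / (1108 × 388) = 227886/429904 ≈ 0.530
risk, prophylaxis patients = 57/1165 = 0.04893
risk, no-prophylaxis patients = 388/4386 = 0.08846
RR = 0.04893 / 0.08846 = 0.553

OR = 0.530; RR = 0.553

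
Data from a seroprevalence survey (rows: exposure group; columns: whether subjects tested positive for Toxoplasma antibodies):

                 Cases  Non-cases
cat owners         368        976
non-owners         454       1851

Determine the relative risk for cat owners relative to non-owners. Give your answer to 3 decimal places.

1.390

risk, cat owners = 368/1344 = 0.2738
risk, non-owners = 454/2305 = 0.1970
RR = 0.2738 / 0.1970 = 1.390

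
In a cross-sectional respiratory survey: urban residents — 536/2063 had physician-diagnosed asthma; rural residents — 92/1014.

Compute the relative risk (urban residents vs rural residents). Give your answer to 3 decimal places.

RR: 2.864

risk, urban residents = 536/2063 = 0.2598
risk, rural residents = 92/1014 = 0.0907
RR = 0.2598 / 0.0907 = 2.864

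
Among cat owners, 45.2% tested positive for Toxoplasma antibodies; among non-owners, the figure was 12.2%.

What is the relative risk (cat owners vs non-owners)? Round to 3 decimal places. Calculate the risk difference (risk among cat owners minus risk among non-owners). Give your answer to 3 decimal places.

RR = 3.705; RD = 0.330

RR = 0.4520 / 0.1220 = 3.705
risk difference = 0.4520 − 0.1220 = 0.330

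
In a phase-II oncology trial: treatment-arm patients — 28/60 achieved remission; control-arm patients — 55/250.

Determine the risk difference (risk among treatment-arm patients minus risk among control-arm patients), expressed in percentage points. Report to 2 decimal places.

risk, treatment-arm patients = 28/60 = 0.4667
risk, control-arm patients = 55/250 = 0.2200
risk difference = 0.4667 − 0.2200 = 0.2467 → 24.67 percentage points

24.67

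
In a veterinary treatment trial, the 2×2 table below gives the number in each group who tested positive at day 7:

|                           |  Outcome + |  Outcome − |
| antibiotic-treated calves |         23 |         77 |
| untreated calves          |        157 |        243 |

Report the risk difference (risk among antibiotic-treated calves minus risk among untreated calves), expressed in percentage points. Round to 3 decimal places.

-16.250

risk, antibiotic-treated calves = 23/100 = 0.2300
risk, untreated calves = 157/400 = 0.3925
risk difference = 0.2300 − 0.3925 = -0.1625 → -16.250 percentage points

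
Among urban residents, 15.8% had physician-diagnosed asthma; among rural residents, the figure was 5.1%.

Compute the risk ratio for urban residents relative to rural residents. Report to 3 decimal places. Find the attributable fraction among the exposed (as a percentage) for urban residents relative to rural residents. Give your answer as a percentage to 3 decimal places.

RR = 3.098; AR% = 67.722%

RR = 0.1580 / 0.0510 = 3.098
AR% = (0.1580 − 0.0510) / 0.1580 = 0.6772 → 67.722%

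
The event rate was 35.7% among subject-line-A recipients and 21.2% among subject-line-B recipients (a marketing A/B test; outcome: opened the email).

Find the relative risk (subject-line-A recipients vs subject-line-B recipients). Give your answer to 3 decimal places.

RR = 0.3570 / 0.2120 = 1.684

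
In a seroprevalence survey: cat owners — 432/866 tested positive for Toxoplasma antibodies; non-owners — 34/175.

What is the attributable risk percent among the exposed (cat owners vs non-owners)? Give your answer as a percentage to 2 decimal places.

61.05%

risk, cat owners = 432/866 = 0.4988
risk, non-owners = 34/175 = 0.1943
AR% = (0.4988 − 0.1943) / 0.4988 = 0.6105 → 61.05%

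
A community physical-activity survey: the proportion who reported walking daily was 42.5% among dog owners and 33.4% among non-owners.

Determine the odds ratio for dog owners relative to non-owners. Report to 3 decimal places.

1.474

odds, dog owners = 0.4250/0.5750 = 0.7391
odds, non-owners = 0.3340/0.6660 = 0.5015
OR = 0.7391 / 0.5015 = 1.474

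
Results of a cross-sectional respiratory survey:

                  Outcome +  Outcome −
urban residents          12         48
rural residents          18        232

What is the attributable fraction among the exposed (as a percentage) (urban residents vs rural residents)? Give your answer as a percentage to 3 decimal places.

risk, urban residents = 12/60 = 0.2000
risk, rural residents = 18/250 = 0.0720
AR% = (0.2000 − 0.0720) / 0.2000 = 0.6400 → 64.000%

64.000%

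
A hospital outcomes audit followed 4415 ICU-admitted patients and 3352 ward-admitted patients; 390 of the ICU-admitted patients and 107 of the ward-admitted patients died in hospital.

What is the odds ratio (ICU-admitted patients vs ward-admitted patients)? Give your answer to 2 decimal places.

OR = (390 × 3245) / (4025 × 107) = 1265550/430675 ≈ 2.94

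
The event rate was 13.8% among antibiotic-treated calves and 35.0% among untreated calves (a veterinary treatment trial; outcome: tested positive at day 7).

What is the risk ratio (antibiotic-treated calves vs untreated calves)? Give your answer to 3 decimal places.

RR = 0.1380 / 0.3500 = 0.394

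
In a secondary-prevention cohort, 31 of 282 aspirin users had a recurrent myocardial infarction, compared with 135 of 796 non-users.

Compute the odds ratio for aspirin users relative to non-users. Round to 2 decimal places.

OR ≈ 0.60

odds, aspirin users = 31/251 = 0.1235
odds, non-users = 135/661 = 0.2042
OR = 0.1235 / 0.2042 = 0.60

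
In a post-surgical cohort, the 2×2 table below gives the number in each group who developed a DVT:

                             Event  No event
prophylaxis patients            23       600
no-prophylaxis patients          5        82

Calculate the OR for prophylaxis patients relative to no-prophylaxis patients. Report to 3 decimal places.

OR = (23 × 82) / (600 × 5) = 1886/3000 ≈ 0.629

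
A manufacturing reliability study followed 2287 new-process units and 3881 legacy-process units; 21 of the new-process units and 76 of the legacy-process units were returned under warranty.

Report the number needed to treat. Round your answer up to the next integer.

risk, new-process units = 21/2287 = 0.009182
risk, legacy-process units = 76/3881 = 0.019583
absolute risk difference = 0.010400
1 / 0.010400 = 96.154 → round up → 97

NNT = 97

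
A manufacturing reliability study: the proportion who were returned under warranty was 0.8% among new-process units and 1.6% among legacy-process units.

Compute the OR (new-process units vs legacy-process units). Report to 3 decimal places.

OR ≈ 0.496

odds, new-process units = 0.00800/0.99200 = 0.00806
odds, legacy-process units = 0.01600/0.98400 = 0.01626
OR = 0.00806 / 0.01626 = 0.496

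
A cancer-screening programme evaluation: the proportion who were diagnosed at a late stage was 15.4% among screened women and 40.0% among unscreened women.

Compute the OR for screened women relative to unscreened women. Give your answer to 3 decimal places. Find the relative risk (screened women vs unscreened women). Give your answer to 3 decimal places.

OR = 0.273; RR = 0.385

odds, screened women = 0.1540/0.8460 = 0.1820
odds, unscreened women = 0.4000/0.6000 = 0.6667
OR = 0.1820 / 0.6667 = 0.273
RR = 0.1540 / 0.4000 = 0.385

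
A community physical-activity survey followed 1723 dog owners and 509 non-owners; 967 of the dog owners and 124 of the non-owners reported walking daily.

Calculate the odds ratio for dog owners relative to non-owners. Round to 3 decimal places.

OR = (967 × 385) / (756 × 124) = 372295/93744 ≈ 3.971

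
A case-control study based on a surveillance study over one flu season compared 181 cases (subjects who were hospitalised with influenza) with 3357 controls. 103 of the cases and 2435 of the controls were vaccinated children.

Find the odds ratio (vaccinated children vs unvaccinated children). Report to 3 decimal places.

0.500

odds, vaccinated children = 103/2435 = 0.04230
odds, unvaccinated children = 78/922 = 0.08460
OR = 0.04230 / 0.08460 = 0.500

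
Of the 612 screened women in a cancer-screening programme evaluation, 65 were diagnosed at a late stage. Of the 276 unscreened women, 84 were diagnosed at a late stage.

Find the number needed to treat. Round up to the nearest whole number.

NNT = 6

risk, screened women = 65/612 = 0.106209
risk, unscreened women = 84/276 = 0.304348
absolute risk difference = 0.198139
1 / 0.198139 = 5.047 → round up → 6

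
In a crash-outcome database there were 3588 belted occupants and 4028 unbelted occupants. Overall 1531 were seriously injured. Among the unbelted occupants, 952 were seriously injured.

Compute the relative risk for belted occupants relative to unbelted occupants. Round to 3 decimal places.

belted occupants with the outcome: 1531 − 952 = 579
belted occupants without the outcome: 3588 − 579 = 3009
unbelted occupants without the outcome: 4028 − 952 = 3076
risk, belted occupants = 579/3588 = 0.1614
risk, unbelted occupants = 952/4028 = 0.2363
RR = 0.1614 / 0.2363 = 0.683

0.683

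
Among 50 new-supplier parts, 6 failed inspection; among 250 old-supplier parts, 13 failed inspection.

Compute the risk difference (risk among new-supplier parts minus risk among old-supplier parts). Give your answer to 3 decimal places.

risk, new-supplier parts = 6/50 = 0.1200
risk, old-supplier parts = 13/250 = 0.0520
risk difference = 0.1200 − 0.0520 = 0.068

0.068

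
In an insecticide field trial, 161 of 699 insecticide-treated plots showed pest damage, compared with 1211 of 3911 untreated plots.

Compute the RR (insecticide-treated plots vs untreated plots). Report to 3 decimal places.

RR = 0.744

risk, insecticide-treated plots = 161/699 = 0.2303
risk, untreated plots = 1211/3911 = 0.3096
RR = 0.2303 / 0.3096 = 0.744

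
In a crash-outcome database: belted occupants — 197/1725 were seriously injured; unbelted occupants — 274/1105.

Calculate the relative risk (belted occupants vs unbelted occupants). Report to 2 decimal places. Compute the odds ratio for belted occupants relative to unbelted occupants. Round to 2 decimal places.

risk, belted occupants = 197/1725 = 0.1142
risk, unbelted occupants = 274/1105 = 0.2480
RR = 0.1142 / 0.2480 = 0.46
OR = (197 × 831) / (1528 × 274) = 163707/418672 ≈ 0.39

RR = 0.46; OR = 0.39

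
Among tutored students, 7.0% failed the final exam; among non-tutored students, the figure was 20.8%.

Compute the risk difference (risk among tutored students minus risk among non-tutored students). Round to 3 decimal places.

risk difference = 0.0700 − 0.2080 = -0.138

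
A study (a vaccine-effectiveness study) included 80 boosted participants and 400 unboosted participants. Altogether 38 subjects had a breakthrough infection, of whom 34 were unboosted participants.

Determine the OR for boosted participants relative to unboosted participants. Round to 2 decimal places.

boosted participants with the outcome: 38 − 34 = 4
boosted participants without the outcome: 80 − 4 = 76
unboosted participants without the outcome: 400 − 34 = 366
OR = (4 × 366) / (76 × 34) = 1464/2584 ≈ 0.57

OR: 0.57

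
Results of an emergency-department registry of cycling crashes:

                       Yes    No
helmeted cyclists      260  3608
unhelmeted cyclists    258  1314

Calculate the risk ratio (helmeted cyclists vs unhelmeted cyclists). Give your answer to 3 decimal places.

risk, helmeted cyclists = 260/3868 = 0.0672
risk, unhelmeted cyclists = 258/1572 = 0.1641
RR = 0.0672 / 0.1641 = 0.410

RR: 0.410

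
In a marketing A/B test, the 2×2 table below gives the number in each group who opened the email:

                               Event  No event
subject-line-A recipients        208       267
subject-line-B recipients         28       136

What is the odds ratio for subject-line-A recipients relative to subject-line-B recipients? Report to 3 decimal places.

OR = (208 × 136) / (267 × 28) = 28288/7476 ≈ 3.784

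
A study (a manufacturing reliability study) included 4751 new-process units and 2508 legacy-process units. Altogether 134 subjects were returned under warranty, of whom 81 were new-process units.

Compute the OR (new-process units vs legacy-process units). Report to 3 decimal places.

new-process units without the outcome: 4751 − 81 = 4670
legacy-process units with the outcome: 134 − 81 = 53
legacy-process units without the outcome: 2508 − 53 = 2455
OR = (81 × 2455) / (4670 × 53) = 198855/247510 ≈ 0.803

OR ≈ 0.803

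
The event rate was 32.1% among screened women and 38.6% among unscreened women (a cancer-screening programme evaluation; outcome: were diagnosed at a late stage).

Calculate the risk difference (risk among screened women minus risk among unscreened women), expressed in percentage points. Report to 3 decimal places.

RD = -6.500

risk difference = 0.3210 − 0.3860 = -0.0650 → -6.500 percentage points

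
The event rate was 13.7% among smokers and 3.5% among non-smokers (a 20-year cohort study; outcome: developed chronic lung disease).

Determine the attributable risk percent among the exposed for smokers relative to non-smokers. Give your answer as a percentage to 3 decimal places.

AR% = (0.13700 − 0.03500) / 0.13700 = 0.7445 → 74.453%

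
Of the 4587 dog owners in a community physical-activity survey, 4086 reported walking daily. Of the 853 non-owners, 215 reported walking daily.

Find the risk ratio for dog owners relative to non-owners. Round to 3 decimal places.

RR ≈ 3.534

risk, dog owners = 4086/4587 = 0.8908
risk, non-owners = 215/853 = 0.2521
RR = 0.8908 / 0.2521 = 3.534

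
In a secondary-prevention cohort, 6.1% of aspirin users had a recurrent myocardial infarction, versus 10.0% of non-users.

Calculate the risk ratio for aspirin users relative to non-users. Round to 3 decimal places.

RR = 0.0610 / 0.1000 = 0.610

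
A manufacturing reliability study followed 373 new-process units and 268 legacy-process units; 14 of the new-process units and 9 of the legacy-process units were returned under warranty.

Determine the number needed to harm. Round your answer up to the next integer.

risk, new-process units = 14/373 = 0.037534
risk, legacy-process units = 9/268 = 0.033582
absolute risk difference = 0.003951
1 / 0.003951 = 253.100 → round up → 254

NNH = 254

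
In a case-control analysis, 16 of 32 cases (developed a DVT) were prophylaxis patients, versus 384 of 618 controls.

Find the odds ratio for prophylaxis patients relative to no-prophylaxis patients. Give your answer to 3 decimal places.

OR = (16 × 234) / (384 × 16) = 3744/6144 ≈ 0.609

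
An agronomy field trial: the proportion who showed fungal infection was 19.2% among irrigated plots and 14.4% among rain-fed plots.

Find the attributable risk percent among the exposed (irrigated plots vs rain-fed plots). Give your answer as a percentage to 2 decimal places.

AR% = (0.1920 − 0.1440) / 0.1920 = 0.2500 → 25.00%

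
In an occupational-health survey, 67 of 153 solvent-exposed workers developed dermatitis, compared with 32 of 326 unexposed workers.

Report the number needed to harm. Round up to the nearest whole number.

3

risk, solvent-exposed workers = 67/153 = 0.437908
risk, unexposed workers = 32/326 = 0.098160
absolute risk difference = 0.339749
1 / 0.339749 = 2.943 → round up → 3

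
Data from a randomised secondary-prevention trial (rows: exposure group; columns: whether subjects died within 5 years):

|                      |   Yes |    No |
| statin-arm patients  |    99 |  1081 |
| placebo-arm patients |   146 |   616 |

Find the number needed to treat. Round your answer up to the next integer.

10

risk, statin-arm patients = 99/1180 = 0.083898
risk, placebo-arm patients = 146/762 = 0.191601
absolute risk difference = 0.107703
1 / 0.107703 = 9.285 → round up → 10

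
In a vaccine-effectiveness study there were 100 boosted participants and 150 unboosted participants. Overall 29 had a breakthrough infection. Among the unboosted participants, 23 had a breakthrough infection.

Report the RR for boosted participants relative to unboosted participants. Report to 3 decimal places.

boosted participants with the outcome: 29 − 23 = 6
boosted participants without the outcome: 100 − 6 = 94
unboosted participants without the outcome: 150 − 23 = 127
risk, boosted participants = 6/100 = 0.0600
risk, unboosted participants = 23/150 = 0.1533
RR = 0.0600 / 0.1533 = 0.391

0.391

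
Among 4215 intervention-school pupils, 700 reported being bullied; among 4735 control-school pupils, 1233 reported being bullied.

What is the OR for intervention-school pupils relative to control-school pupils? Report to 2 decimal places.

odds, intervention-school pupils = 700/3515 = 0.1991
odds, control-school pupils = 1233/3502 = 0.3521
OR = 0.1991 / 0.3521 = 0.57

OR: 0.57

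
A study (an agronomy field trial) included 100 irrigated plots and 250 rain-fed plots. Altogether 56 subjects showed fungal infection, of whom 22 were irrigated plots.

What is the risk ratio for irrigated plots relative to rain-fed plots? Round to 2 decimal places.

irrigated plots without the outcome: 100 − 22 = 78
rain-fed plots with the outcome: 56 − 22 = 34
rain-fed plots without the outcome: 250 − 34 = 216
risk, irrigated plots = 22/100 = 0.2200
risk, rain-fed plots = 34/250 = 0.1360
RR = 0.2200 / 0.1360 = 1.62

RR = 1.62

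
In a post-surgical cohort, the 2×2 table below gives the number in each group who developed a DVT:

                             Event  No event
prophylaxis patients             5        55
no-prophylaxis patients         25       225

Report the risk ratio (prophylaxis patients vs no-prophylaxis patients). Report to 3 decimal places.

risk, prophylaxis patients = 5/60 = 0.0833
risk, no-prophylaxis patients = 25/250 = 0.1000
RR = 0.0833 / 0.1000 = 0.833

RR = 0.833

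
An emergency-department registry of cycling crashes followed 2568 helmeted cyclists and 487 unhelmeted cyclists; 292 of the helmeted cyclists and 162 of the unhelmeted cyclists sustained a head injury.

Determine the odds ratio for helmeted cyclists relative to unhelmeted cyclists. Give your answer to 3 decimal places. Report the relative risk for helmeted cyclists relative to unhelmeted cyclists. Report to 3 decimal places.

OR = 0.257; RR = 0.342

OR = (292 × 325) / (2276 × 162) = 94900/368712 ≈ 0.257
risk, helmeted cyclists = 292/2568 = 0.1137
risk, unhelmeted cyclists = 162/487 = 0.3326
RR = 0.1137 / 0.3326 = 0.342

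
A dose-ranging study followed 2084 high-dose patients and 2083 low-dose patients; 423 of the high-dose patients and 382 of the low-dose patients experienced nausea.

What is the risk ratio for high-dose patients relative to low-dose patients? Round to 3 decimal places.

RR: 1.107

risk, high-dose patients = 423/2084 = 0.2030
risk, low-dose patients = 382/2083 = 0.1834
RR = 0.2030 / 0.1834 = 1.107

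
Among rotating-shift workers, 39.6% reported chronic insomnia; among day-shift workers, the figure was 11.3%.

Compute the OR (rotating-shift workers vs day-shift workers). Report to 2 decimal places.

odds, rotating-shift workers = 0.3960/0.6040 = 0.6556
odds, day-shift workers = 0.1130/0.8870 = 0.1274
OR = 0.6556 / 0.1274 = 5.15

OR: 5.15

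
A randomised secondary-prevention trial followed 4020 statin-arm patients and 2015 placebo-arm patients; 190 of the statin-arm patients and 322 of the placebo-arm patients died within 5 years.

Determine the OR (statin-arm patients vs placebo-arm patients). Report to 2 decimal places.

OR = (190 × 1693) / (3830 × 322) = 321670/1233260 ≈ 0.26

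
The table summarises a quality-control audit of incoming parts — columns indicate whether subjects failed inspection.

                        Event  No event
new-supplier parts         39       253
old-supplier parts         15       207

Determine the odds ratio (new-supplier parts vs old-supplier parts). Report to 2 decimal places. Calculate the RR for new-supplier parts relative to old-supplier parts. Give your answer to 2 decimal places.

OR = (39 × 207) / (253 × 15) = 8073/3795 ≈ 2.13
risk, new-supplier parts = 39/292 = 0.1336
risk, old-supplier parts = 15/222 = 0.0676
RR = 0.1336 / 0.0676 = 1.98

OR = 2.13; RR = 1.98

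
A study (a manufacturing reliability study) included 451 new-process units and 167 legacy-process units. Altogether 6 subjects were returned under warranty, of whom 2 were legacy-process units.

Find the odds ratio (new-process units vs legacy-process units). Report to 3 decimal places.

0.738

new-process units with the outcome: 6 − 2 = 4
new-process units without the outcome: 451 − 4 = 447
legacy-process units without the outcome: 167 − 2 = 165
OR = (4 × 165) / (447 × 2) = 660/894 ≈ 0.738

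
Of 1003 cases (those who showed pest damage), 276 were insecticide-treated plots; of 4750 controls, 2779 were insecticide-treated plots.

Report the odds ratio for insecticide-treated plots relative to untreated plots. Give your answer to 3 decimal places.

OR = (276 × 1971) / (2779 × 727) = 543996/2020333 ≈ 0.269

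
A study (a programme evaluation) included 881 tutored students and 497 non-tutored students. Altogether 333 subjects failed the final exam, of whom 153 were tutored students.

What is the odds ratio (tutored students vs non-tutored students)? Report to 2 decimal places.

tutored students without the outcome: 881 − 153 = 728
non-tutored students with the outcome: 333 − 153 = 180
non-tutored students without the outcome: 497 − 180 = 317
odds, tutored students = 153/728 = 0.2102
odds, non-tutored students = 180/317 = 0.5678
OR = 0.2102 / 0.5678 = 0.37

OR: 0.37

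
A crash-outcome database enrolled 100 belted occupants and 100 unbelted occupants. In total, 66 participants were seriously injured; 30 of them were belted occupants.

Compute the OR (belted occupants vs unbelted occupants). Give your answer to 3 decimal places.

OR: 0.762

belted occupants without the outcome: 100 − 30 = 70
unbelted occupants with the outcome: 66 − 30 = 36
unbelted occupants without the outcome: 100 − 36 = 64
OR = (30 × 64) / (70 × 36) = 1920/2520 ≈ 0.762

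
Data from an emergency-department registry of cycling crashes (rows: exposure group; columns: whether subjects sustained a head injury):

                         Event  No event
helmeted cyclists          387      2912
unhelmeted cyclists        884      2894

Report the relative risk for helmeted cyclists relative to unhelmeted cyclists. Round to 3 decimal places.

risk, helmeted cyclists = 387/3299 = 0.1173
risk, unhelmeted cyclists = 884/3778 = 0.2340
RR = 0.1173 / 0.2340 = 0.501

0.501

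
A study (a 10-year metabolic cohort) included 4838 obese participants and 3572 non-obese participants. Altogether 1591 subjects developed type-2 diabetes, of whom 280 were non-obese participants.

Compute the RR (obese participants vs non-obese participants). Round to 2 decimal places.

obese participants with the outcome: 1591 − 280 = 1311
obese participants without the outcome: 4838 − 1311 = 3527
non-obese participants without the outcome: 3572 − 280 = 3292
risk, obese participants = 1311/4838 = 0.2710
risk, non-obese participants = 280/3572 = 0.0784
RR = 0.2710 / 0.0784 = 3.46

RR = 3.46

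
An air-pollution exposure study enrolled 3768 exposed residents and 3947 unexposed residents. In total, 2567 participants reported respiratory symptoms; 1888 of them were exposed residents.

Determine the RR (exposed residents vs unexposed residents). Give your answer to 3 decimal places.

RR: 2.913

exposed residents without the outcome: 3768 − 1888 = 1880
unexposed residents with the outcome: 2567 − 1888 = 679
unexposed residents without the outcome: 3947 − 679 = 3268
risk, exposed residents = 1888/3768 = 0.5011
risk, unexposed residents = 679/3947 = 0.1720
RR = 0.5011 / 0.1720 = 2.913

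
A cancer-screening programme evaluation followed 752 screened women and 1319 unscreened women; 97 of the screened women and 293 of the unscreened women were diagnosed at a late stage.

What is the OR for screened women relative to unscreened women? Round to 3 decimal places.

OR = (97 × 1026) / (655 × 293) = 99522/191915 ≈ 0.519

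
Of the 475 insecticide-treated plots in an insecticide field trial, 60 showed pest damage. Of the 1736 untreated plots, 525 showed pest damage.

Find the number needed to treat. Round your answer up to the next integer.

6

risk, insecticide-treated plots = 60/475 = 0.126316
risk, untreated plots = 525/1736 = 0.302419
absolute risk difference = 0.176104
1 / 0.176104 = 5.678 → round up → 6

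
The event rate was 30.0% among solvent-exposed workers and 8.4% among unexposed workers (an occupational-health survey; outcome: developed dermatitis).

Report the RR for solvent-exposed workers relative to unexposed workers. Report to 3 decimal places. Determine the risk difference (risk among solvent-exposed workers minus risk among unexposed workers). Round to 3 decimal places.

RR = 3.571; RD = 0.216

RR = 0.3000 / 0.0840 = 3.571
risk difference = 0.3000 − 0.0840 = 0.216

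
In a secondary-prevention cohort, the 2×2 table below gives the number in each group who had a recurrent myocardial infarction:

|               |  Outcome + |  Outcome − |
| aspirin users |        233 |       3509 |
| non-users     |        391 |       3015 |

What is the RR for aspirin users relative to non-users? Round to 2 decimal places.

RR: 0.54

risk, aspirin users = 233/3742 = 0.0623
risk, non-users = 391/3406 = 0.1148
RR = 0.0623 / 0.1148 = 0.54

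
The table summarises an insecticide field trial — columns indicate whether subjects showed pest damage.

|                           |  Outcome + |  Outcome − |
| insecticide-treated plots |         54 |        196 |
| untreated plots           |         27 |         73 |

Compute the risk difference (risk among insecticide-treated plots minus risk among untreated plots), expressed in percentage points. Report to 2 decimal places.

risk, insecticide-treated plots = 54/250 = 0.2160
risk, untreated plots = 27/100 = 0.2700
risk difference = 0.2160 − 0.2700 = -0.0540 → -5.40 percentage points

-5.40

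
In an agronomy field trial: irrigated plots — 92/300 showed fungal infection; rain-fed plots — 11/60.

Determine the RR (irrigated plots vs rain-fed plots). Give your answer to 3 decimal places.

risk, irrigated plots = 92/300 = 0.3067
risk, rain-fed plots = 11/60 = 0.1833
RR = 0.3067 / 0.1833 = 1.673

1.673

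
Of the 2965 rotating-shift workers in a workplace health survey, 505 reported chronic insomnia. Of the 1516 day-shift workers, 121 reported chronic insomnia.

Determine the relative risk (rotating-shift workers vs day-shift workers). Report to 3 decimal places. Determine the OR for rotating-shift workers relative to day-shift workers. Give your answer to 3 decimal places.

risk, rotating-shift workers = 505/2965 = 0.1703
risk, day-shift workers = 121/1516 = 0.0798
RR = 0.1703 / 0.0798 = 2.134
OR = (505 × 1395) / (2460 × 121) = 704475/297660 ≈ 2.367

RR = 2.134; OR = 2.367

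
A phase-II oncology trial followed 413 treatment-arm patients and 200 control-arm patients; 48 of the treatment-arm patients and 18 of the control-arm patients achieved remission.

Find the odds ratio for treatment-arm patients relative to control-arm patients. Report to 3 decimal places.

odds, treatment-arm patients = 48/365 = 0.1315
odds, control-arm patients = 18/182 = 0.0989
OR = 0.1315 / 0.0989 = 1.330

OR ≈ 1.330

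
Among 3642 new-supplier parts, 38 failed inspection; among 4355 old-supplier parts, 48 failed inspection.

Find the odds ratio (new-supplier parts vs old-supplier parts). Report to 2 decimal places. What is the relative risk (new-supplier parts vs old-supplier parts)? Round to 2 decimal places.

OR = 0.95; RR = 0.95

OR = (38 × 4307) / (3604 × 48) = 163666/172992 ≈ 0.95
risk, new-supplier parts = 38/3642 = 0.01043
risk, old-supplier parts = 48/4355 = 0.01102
RR = 0.01043 / 0.01102 = 0.95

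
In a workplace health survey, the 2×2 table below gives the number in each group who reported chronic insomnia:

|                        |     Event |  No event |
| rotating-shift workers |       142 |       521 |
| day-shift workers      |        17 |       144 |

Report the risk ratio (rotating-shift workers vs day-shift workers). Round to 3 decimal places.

risk, rotating-shift workers = 142/663 = 0.2142
risk, day-shift workers = 17/161 = 0.1056
RR = 0.2142 / 0.1056 = 2.028

2.028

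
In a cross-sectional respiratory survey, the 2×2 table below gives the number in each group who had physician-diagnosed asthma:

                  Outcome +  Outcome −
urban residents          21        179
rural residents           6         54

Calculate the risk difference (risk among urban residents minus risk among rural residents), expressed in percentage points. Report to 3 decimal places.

risk, urban residents = 21/200 = 0.1050
risk, rural residents = 6/60 = 0.1000
risk difference = 0.1050 − 0.1000 = 0.0050 → 0.500 percentage points

RD ≈ 0.500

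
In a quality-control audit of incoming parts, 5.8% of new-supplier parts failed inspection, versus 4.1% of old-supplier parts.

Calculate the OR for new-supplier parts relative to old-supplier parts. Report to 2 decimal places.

OR = 1.44

odds, new-supplier parts = 0.05800/0.94200 = 0.06157
odds, old-supplier parts = 0.04100/0.95900 = 0.04275
OR = 0.06157 / 0.04275 = 1.44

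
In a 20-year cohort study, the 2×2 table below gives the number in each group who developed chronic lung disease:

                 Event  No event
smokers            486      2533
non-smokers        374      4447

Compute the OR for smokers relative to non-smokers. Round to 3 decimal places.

OR = (486 × 4447) / (2533 × 374) = 2161242/947342 ≈ 2.281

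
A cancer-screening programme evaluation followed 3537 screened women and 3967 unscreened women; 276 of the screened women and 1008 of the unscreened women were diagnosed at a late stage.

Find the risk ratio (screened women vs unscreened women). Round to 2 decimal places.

0.31

risk, screened women = 276/3537 = 0.0780
risk, unscreened women = 1008/3967 = 0.2541
RR = 0.0780 / 0.2541 = 0.31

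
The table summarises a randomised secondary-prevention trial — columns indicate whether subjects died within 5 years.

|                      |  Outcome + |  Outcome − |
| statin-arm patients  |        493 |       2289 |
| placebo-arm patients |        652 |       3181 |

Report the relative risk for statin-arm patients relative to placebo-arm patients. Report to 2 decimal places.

risk, statin-arm patients = 493/2782 = 0.1772
risk, placebo-arm patients = 652/3833 = 0.1701
RR = 0.1772 / 0.1701 = 1.04

1.04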